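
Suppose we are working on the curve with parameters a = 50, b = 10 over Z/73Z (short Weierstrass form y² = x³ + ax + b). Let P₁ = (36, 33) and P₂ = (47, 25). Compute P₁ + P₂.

(40, 23)

(36, 33) + (47, 25). λ = (25 - 33)/(47 - 36) ≡ 65/11 mod 73. 11⁻¹ ≡ 20 (mod 73), so λ ≡ 59.
  x = λ² - 36 - 47 = 3481 - 83 ≡ 40; y = λ·(36 - 40) - 33 ≡ 23. → (40, 23)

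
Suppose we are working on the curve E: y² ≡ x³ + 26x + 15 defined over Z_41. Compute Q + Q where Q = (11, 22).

(27, 8)

tangent at (11, 22): λ = (3·11² + 26)/(2·22) ≡ 20/3. 3⁻¹ ≡ 14 (mod 41), so λ ≡ 20·14 ≡ 34.
  x = λ² - 11 - 11 = 1156 - 22 ≡ 27; y = λ·(11 - 27) - 22 ≡ 8. → (27, 8)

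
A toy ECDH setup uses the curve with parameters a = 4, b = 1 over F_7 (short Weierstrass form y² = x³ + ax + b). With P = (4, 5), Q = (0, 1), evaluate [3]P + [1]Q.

First 3P:
Repeated addition: build up to 3P.
2P: tangent at (4, 5): λ = (3·4² + 4)/(2·5) ≡ 3/3. 3⁻¹ ≡ 5 (mod 7), so λ ≡ 3·5 ≡ 1.
  x = λ² - 4 - 4 = 1 - 8 ≡ 0; y = λ·(4 - 0) - 5 ≡ 6. → (0, 6)
3P: (0, 6) + (4, 5). λ = (5 - 6)/(4 - 0) ≡ 6/4 mod 7. 4⁻¹ ≡ 2 (mod 7), so λ ≡ 5.
  x = λ² - 0 - 4 = 25 - 4 ≡ 0; y = λ·(0 - 0) - 6 ≡ 1. → (0, 1)
3P = (0, 1).
Finally 3P + Q:
tangent at (0, 1): λ = (3·0² + 4)/(2·1) ≡ 4/2. 2⁻¹ ≡ 4 (mod 7) since 2·4 = 8 ≡ 1, so λ ≡ 4·4 ≡ 2.
  x = λ² - 0 - 0 = 4 - 0 ≡ 4; y = λ·(0 - 4) - 1 ≡ 5. → (4, 5)

(4, 5)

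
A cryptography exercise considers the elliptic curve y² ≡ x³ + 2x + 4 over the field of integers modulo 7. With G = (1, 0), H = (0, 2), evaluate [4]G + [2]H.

(2, 4)

First 4G:
Repeated addition: build up to 4G.
2G: (1, 0) + (1, 0): same x and y₁ ≡ -y₂, so the sum is O.
3G: O + (1, 0) = (1, 0) (identity).
4G: (1, 0) + (1, 0): same x and y₁ ≡ -y₂, so the sum is O.
4G = O.
Next 2H:
Repeated addition: build up to 2H.
2H: tangent at (0, 2): λ = (3·0² + 2)/(2·2) ≡ 2/4. 4⁻¹ ≡ 2 (mod 7) since 4·2 = 8 ≡ 1, so λ ≡ 2·2 ≡ 4.
  x = λ² - 0 - 0 = 16 - 0 ≡ 2; y = λ·(0 - 2) - 2 ≡ 4. → (2, 4)
2H = (2, 4).
Finally 4G + 2H:
O + (2, 4) = (2, 4) (identity).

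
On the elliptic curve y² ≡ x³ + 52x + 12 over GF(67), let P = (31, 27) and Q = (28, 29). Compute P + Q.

(31, 27) + (28, 29). λ = (29 - 27)/(28 - 31) ≡ 2/64 mod 67. 64⁻¹ ≡ 22 (mod 67) since 64·22 = 1408 ≡ 1, so λ ≡ 44.
  x = λ² - 31 - 28 = 1936 - 59 ≡ 1; y = λ·(31 - 1) - 27 ≡ 20. → (1, 20)

(1, 20)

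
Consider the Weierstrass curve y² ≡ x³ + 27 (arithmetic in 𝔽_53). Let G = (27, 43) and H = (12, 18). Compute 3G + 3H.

(29, 6)

First 3G:
Repeated addition: build up to 3G.
2G: tangent at (27, 43): λ = (3·27² + 0)/(2·43) ≡ 14/33. 33⁻¹ ≡ 45 (mod 53), so λ ≡ 14·45 ≡ 47.
  x = λ² - 27 - 27 = 2209 - 54 ≡ 35; y = λ·(27 - 35) - 43 ≡ 5. → (35, 5)
3G: (35, 5) + (27, 43). λ = (43 - 5)/(27 - 35) ≡ 38/45 mod 53. 45⁻¹ ≡ 33 (mod 53), so λ ≡ 35.
  x = λ² - 35 - 27 = 1225 - 62 ≡ 50; y = λ·(35 - 50) - 5 ≡ 0. → (50, 0)
3G = (50, 0).
Next 3H:
Repeated addition: build up to 3H.
2H: tangent at (12, 18): λ = (3·12² + 0)/(2·18) ≡ 8/36. 36⁻¹ ≡ 28 (mod 53), so λ ≡ 8·28 ≡ 12.
  x = λ² - 12 - 12 = 144 - 24 ≡ 14; y = λ·(12 - 14) - 18 ≡ 11. → (14, 11)
3H: (14, 11) + (12, 18). λ = (18 - 11)/(12 - 14) ≡ 7/51 mod 53. 51⁻¹ ≡ 26 (mod 53), so λ ≡ 23.
  x = λ² - 14 - 12 = 529 - 26 ≡ 26; y = λ·(14 - 26) - 11 ≡ 31. → (26, 31)
3H = (26, 31).
Finally 3G + 3H:
(50, 0) + (26, 31). λ = (31 - 0)/(26 - 50) ≡ 31/29 mod 53. 29⁻¹ ≡ 11 (mod 53) since 29·11 = 319 ≡ 1, so λ ≡ 23.
  x = λ² - 50 - 26 = 529 - 76 ≡ 29; y = λ·(50 - 29) - 0 ≡ 6. → (29, 6)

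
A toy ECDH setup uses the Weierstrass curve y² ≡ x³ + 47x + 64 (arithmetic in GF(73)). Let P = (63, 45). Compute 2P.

tangent at (63, 45): λ = (3·63² + 47)/(2·45) ≡ 55/17. 17⁻¹ ≡ 43 (mod 73), so λ ≡ 55·43 ≡ 29.
  x = λ² - 63 - 63 = 841 - 126 ≡ 58; y = λ·(63 - 58) - 45 ≡ 27. → (58, 27)

(58, 27)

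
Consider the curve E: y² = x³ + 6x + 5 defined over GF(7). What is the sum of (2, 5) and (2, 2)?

The two points share x = 2 and their y-coordinates satisfy 5 + 2 ≡ 0 (mod 7), so they are inverses. Their sum is ∞.

O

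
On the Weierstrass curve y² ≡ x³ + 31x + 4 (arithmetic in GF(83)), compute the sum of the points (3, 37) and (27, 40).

(18, 13)

(3, 37) + (27, 40). λ = (40 - 37)/(27 - 3) ≡ 3/24 mod 83. 24⁻¹ ≡ 45 (mod 83) since 24·45 = 1080 ≡ 1, so λ ≡ 52.
  x = λ² - 3 - 27 = 2704 - 30 ≡ 18; y = λ·(3 - 18) - 37 ≡ 13. → (18, 13)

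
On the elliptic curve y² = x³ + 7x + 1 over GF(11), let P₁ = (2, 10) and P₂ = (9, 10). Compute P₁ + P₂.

(2, 10) + (9, 10). λ = (10 - 10)/(9 - 2) ≡ 0/7 mod 11. 7⁻¹ ≡ 8 (mod 11) since 7·8 = 56 ≡ 1, so λ ≡ 0.
  x = λ² - 2 - 9 = 0 - 11 ≡ 0; y = λ·(2 - 0) - 10 ≡ 1. → (0, 1)

(0, 1)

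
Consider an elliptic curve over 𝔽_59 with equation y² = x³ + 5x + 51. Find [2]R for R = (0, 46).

tangent at (0, 46): λ = (3·0² + 5)/(2·46) ≡ 5/33. 33⁻¹ ≡ 34 (mod 59) since 33·34 = 1122 ≡ 1, so λ ≡ 5·34 ≡ 52.
  x = λ² - 0 - 0 = 2704 - 0 ≡ 49; y = λ·(0 - 49) - 46 ≡ 2. → (49, 2)

(49, 2)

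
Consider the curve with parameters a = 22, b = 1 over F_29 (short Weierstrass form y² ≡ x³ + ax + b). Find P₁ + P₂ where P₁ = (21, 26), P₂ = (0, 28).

(28, 23)

(21, 26) + (0, 28). λ = (28 - 26)/(0 - 21) ≡ 2/8 mod 29. 8⁻¹ ≡ 11 (mod 29) since 8·11 = 88 ≡ 1, so λ ≡ 22.
  x = λ² - 21 - 0 = 484 - 21 ≡ 28; y = λ·(21 - 28) - 26 ≡ 23. → (28, 23)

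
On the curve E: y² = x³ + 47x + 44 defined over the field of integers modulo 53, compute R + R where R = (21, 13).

tangent at (21, 13): λ = (3·21² + 47)/(2·13) ≡ 45/26. 26⁻¹ ≡ 51 (mod 53), so λ ≡ 45·51 ≡ 16.
  x = λ² - 21 - 21 = 256 - 42 ≡ 2; y = λ·(21 - 2) - 13 ≡ 26. → (2, 26)

(2, 26)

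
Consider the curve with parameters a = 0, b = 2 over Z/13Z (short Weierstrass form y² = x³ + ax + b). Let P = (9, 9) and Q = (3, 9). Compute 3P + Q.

(4, 1)

First 3P:
Repeated addition: build up to 3P.
2P: tangent at (9, 9): λ = (3·9² + 0)/(2·9) ≡ 9/5. 5⁻¹ ≡ 8 (mod 13), so λ ≡ 9·8 ≡ 7.
  x = λ² - 9 - 9 = 49 - 18 ≡ 5; y = λ·(9 - 5) - 9 ≡ 6. → (5, 6)
3P: (5, 6) + (9, 9). λ = (9 - 6)/(9 - 5) ≡ 3/4 mod 13. 4⁻¹ ≡ 10 (mod 13), so λ ≡ 4.
  x = λ² - 5 - 9 = 16 - 14 ≡ 2; y = λ·(5 - 2) - 6 ≡ 6. → (2, 6)
3P = (2, 6).
Finally 3P + Q:
(2, 6) + (3, 9). λ = (9 - 6)/(3 - 2) ≡ 3/1 mod 13. 1⁻¹ ≡ 1 (mod 13) since 1·1 = 1 ≡ 1, so λ ≡ 3.
  x = λ² - 2 - 3 = 9 - 5 ≡ 4; y = λ·(2 - 4) - 6 ≡ 1. → (4, 1)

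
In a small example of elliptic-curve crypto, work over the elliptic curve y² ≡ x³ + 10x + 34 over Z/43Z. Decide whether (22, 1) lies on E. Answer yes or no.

no

y² = 1² ≡ 1; x³ + 10x + 34 = 10902 ≡ 23 (mod 43). 1 ≠ 23.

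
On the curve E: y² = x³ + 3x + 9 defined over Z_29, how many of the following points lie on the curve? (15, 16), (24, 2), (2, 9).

(15, 16): 16² ≡ 24, rhs ≡ 7 → off.
(24, 2): 2² ≡ 4, rhs ≡ 14 → off.
(2, 9): 9² ≡ 23, rhs ≡ 23 → on.

1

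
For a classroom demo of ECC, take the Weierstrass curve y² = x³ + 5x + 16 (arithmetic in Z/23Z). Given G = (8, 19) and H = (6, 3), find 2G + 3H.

First 2G:
Repeated addition: build up to 2G.
2G: tangent at (8, 19): λ = (3·8² + 5)/(2·19) ≡ 13/15. 15⁻¹ ≡ 20 (mod 23) since 15·20 = 300 ≡ 1, so λ ≡ 13·20 ≡ 7.
  x = λ² - 8 - 8 = 49 - 16 ≡ 10; y = λ·(8 - 10) - 19 ≡ 13. → (10, 13)
2G = (10, 13).
Next 3H:
Repeated addition: build up to 3H.
2H: tangent at (6, 3): λ = (3·6² + 5)/(2·3) ≡ 21/6. 6⁻¹ ≡ 4 (mod 23) since 6·4 = 24 ≡ 1, so λ ≡ 21·4 ≡ 15.
  x = λ² - 6 - 6 = 225 - 12 ≡ 6; y = λ·(6 - 6) - 3 ≡ 20. → (6, 20)
3H: (6, 20) + (6, 3): same x and y₁ ≡ -y₂, so the sum is the point at infinity.
3H = the point at infinity.
Finally 2G + 3H:
(10, 13) + the point at infinity = (10, 13) (identity).

(10, 13)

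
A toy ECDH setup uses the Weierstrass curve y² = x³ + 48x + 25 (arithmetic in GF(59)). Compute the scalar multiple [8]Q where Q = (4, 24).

Double-and-add on 8 = (1000)₂. Start with Q = (4, 24) for the leading 1-bit.
double: tangent at (4, 24): λ = (3·4² + 48)/(2·24) ≡ 37/48. 48⁻¹ ≡ 16 (mod 59), so λ ≡ 37·16 ≡ 2.
  x = λ² - 4 - 4 = 4 - 8 ≡ 55; y = λ·(4 - 55) - 24 ≡ 51. → (55, 51)
double: tangent at (55, 51): λ = (3·55² + 48)/(2·51) ≡ 37/43. 43⁻¹ ≡ 11 (mod 59), so λ ≡ 37·11 ≡ 53.
  x = λ² - 55 - 55 = 2809 - 110 ≡ 44; y = λ·(55 - 44) - 51 ≡ 1. → (44, 1)
double: tangent at (44, 1): λ = (3·44² + 48)/(2·1) ≡ 15/2. 2⁻¹ ≡ 30 (mod 59) since 2·30 = 60 ≡ 1, so λ ≡ 15·30 ≡ 37.
  x = λ² - 44 - 44 = 1369 - 88 ≡ 42; y = λ·(44 - 42) - 1 ≡ 14. → (42, 14)

(42, 14)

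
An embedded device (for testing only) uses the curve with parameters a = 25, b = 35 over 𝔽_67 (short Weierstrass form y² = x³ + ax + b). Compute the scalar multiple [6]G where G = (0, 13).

(14, 28)

Repeated addition: build up to 6G.
2G: tangent at (0, 13): λ = (3·0² + 25)/(2·13) ≡ 25/26. 26⁻¹ ≡ 49 (mod 67), so λ ≡ 25·49 ≡ 19.
  x = λ² - 0 - 0 = 361 - 0 ≡ 26; y = λ·(0 - 26) - 13 ≡ 29. → (26, 29)
3G: (26, 29) + (0, 13). λ = (13 - 29)/(0 - 26) ≡ 51/41 mod 67. 41⁻¹ ≡ 18 (mod 67) since 41·18 = 738 ≡ 1, so λ ≡ 47.
  x = λ² - 26 - 0 = 2209 - 26 ≡ 39; y = λ·(26 - 39) - 29 ≡ 30. → (39, 30)
4G: (39, 30) + (0, 13). λ = (13 - 30)/(0 - 39) ≡ 50/28 mod 67. 28⁻¹ ≡ 12 (mod 67) since 28·12 = 336 ≡ 1, so λ ≡ 64.
  x = λ² - 39 - 0 = 4096 - 39 ≡ 37; y = λ·(39 - 37) - 30 ≡ 31. → (37, 31)
5G: (37, 31) + (0, 13). λ = (13 - 31)/(0 - 37) ≡ 49/30 mod 67. 30⁻¹ ≡ 38 (mod 67), so λ ≡ 53.
  x = λ² - 37 - 0 = 2809 - 37 ≡ 25; y = λ·(37 - 25) - 31 ≡ 2. → (25, 2)
6G: (25, 2) + (0, 13). λ = (13 - 2)/(0 - 25) ≡ 11/42 mod 67. 42⁻¹ ≡ 8 (mod 67) since 42·8 = 336 ≡ 1, so λ ≡ 21.
  x = λ² - 25 - 0 = 441 - 25 ≡ 14; y = λ·(25 - 14) - 2 ≡ 28. → (14, 28)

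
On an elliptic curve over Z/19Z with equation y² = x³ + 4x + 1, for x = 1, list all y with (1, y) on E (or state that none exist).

5, 14

x³ + 4x + 1 = 6 ≡ 6 (mod 19).
Square roots of 6 mod 19: 5 and 14 (since 5² = 25 ≡ 6).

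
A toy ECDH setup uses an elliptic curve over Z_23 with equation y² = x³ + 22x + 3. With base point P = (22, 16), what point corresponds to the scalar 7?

Repeated addition: build up to 7P.
2P: tangent at (22, 16): λ = (3·22² + 22)/(2·16) ≡ 2/9. 9⁻¹ ≡ 18 (mod 23), so λ ≡ 2·18 ≡ 13.
  x = λ² - 22 - 22 = 169 - 44 ≡ 10; y = λ·(22 - 10) - 16 ≡ 2. → (10, 2)
3P: (10, 2) + (22, 16). λ = (16 - 2)/(22 - 10) ≡ 14/12 mod 23. 12⁻¹ ≡ 2 (mod 23), so λ ≡ 5.
  x = λ² - 10 - 22 = 25 - 32 ≡ 16; y = λ·(10 - 16) - 2 ≡ 14. → (16, 14)
4P: (16, 14) + (22, 16). λ = (16 - 14)/(22 - 16) ≡ 2/6 mod 23. 6⁻¹ ≡ 4 (mod 23), so λ ≡ 8.
  x = λ² - 16 - 22 = 64 - 38 ≡ 3; y = λ·(16 - 3) - 14 ≡ 21. → (3, 21)
5P: (3, 21) + (22, 16). λ = (16 - 21)/(22 - 3) ≡ 18/19 mod 23. 19⁻¹ ≡ 17 (mod 23), so λ ≡ 7.
  x = λ² - 3 - 22 = 49 - 25 ≡ 1; y = λ·(3 - 1) - 21 ≡ 16. → (1, 16)
6P: (1, 16) + (22, 16). λ = (16 - 16)/(22 - 1) ≡ 0/21 mod 23. 21⁻¹ ≡ 11 (mod 23), so λ ≡ 0.
  x = λ² - 1 - 22 = 0 - 23 ≡ 0; y = λ·(1 - 0) - 16 ≡ 7. → (0, 7)
7P: (0, 7) + (22, 16). λ = (16 - 7)/(22 - 0) ≡ 9/22 mod 23. 22⁻¹ ≡ 22 (mod 23), so λ ≡ 14.
  x = λ² - 0 - 22 = 196 - 22 ≡ 13; y = λ·(0 - 13) - 7 ≡ 18. → (13, 18)

(13, 18)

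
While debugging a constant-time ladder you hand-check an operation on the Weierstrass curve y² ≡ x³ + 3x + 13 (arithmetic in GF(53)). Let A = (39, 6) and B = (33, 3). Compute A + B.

(21, 3)

(39, 6) + (33, 3). λ = (3 - 6)/(33 - 39) ≡ 50/47 mod 53. 47⁻¹ ≡ 44 (mod 53), so λ ≡ 27.
  x = λ² - 39 - 33 = 729 - 72 ≡ 21; y = λ·(39 - 21) - 6 ≡ 3. → (21, 3)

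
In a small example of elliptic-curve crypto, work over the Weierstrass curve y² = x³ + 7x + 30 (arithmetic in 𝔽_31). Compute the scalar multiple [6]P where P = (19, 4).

(15, 10)

Repeated addition: build up to 6P.
2P: tangent at (19, 4): λ = (3·19² + 7)/(2·4) ≡ 5/8. 8⁻¹ ≡ 4 (mod 31), so λ ≡ 5·4 ≡ 20.
  x = λ² - 19 - 19 = 400 - 38 ≡ 21; y = λ·(19 - 21) - 4 ≡ 18. → (21, 18)
3P: (21, 18) + (19, 4). λ = (4 - 18)/(19 - 21) ≡ 17/29 mod 31. 29⁻¹ ≡ 15 (mod 31) since 29·15 = 435 ≡ 1, so λ ≡ 7.
  x = λ² - 21 - 19 = 49 - 40 ≡ 9; y = λ·(21 - 9) - 18 ≡ 4. → (9, 4)
4P: (9, 4) + (19, 4). λ = (4 - 4)/(19 - 9) ≡ 0/10 mod 31. 10⁻¹ ≡ 28 (mod 31), so λ ≡ 0.
  x = λ² - 9 - 19 = 0 - 28 ≡ 3; y = λ·(9 - 3) - 4 ≡ 27. → (3, 27)
5P: (3, 27) + (19, 4). λ = (4 - 27)/(19 - 3) ≡ 8/16 mod 31. 16⁻¹ ≡ 2 (mod 31), so λ ≡ 16.
  x = λ² - 3 - 19 = 256 - 22 ≡ 17; y = λ·(3 - 17) - 27 ≡ 28. → (17, 28)
6P: (17, 28) + (19, 4). λ = (4 - 28)/(19 - 17) ≡ 7/2 mod 31. 2⁻¹ ≡ 16 (mod 31), so λ ≡ 19.
  x = λ² - 17 - 19 = 361 - 36 ≡ 15; y = λ·(17 - 15) - 28 ≡ 10. → (15, 10)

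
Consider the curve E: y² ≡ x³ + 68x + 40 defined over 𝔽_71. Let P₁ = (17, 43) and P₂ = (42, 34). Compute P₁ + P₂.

(62, 30)

(17, 43) + (42, 34). λ = (34 - 43)/(42 - 17) ≡ 62/25 mod 71. 25⁻¹ ≡ 54 (mod 71) since 25·54 = 1350 ≡ 1, so λ ≡ 11.
  x = λ² - 17 - 42 = 121 - 59 ≡ 62; y = λ·(17 - 62) - 43 ≡ 30. → (62, 30)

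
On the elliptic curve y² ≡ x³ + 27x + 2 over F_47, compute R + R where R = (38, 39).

(45, 38)

tangent at (38, 39): λ = (3·38² + 27)/(2·39) ≡ 35/31. 31⁻¹ ≡ 44 (mod 47), so λ ≡ 35·44 ≡ 36.
  x = λ² - 38 - 38 = 1296 - 76 ≡ 45; y = λ·(38 - 45) - 39 ≡ 38. → (45, 38)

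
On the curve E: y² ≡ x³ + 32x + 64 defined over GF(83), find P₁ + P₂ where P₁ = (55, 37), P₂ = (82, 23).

(55, 46)

(55, 37) + (82, 23). λ = (23 - 37)/(82 - 55) ≡ 69/27 mod 83. 27⁻¹ ≡ 40 (mod 83), so λ ≡ 21.
  x = λ² - 55 - 82 = 441 - 137 ≡ 55; y = λ·(55 - 55) - 37 ≡ 46. → (55, 46)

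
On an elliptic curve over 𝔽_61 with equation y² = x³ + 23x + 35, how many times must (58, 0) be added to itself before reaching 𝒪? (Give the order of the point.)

2P: (58, 0) + (58, 0): same x and y₁ ≡ -y₂, so the sum is 𝒪.
2P = 𝒪, so the order is 2.

2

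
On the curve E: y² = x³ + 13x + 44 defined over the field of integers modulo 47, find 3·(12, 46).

Write P = (12, 46).
Repeated addition: build up to 3P.
2P: tangent at (12, 46): λ = (3·12² + 13)/(2·46) ≡ 22/45. 45⁻¹ ≡ 23 (mod 47), so λ ≡ 22·23 ≡ 36.
  x = λ² - 12 - 12 = 1296 - 24 ≡ 3; y = λ·(12 - 3) - 46 ≡ 43. → (3, 43)
3P: (3, 43) + (12, 46). λ = (46 - 43)/(12 - 3) ≡ 3/9 mod 47. 9⁻¹ ≡ 21 (mod 47) since 9·21 = 189 ≡ 1, so λ ≡ 16.
  x = λ² - 3 - 12 = 256 - 15 ≡ 6; y = λ·(3 - 6) - 43 ≡ 3. → (6, 3)

(6, 3)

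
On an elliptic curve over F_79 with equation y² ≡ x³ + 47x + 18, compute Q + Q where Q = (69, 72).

(64, 58)

tangent at (69, 72): λ = (3·69² + 47)/(2·72) ≡ 31/65. 65⁻¹ ≡ 62 (mod 79), so λ ≡ 31·62 ≡ 26.
  x = λ² - 69 - 69 = 676 - 138 ≡ 64; y = λ·(69 - 64) - 72 ≡ 58. → (64, 58)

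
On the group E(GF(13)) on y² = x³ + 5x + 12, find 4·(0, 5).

Write Q = (0, 5).
Repeated addition: build up to 4Q.
2Q: tangent at (0, 5): λ = (3·0² + 5)/(2·5) ≡ 5/10. 10⁻¹ ≡ 4 (mod 13) since 10·4 = 40 ≡ 1, so λ ≡ 5·4 ≡ 7.
  x = λ² - 0 - 0 = 49 - 0 ≡ 10; y = λ·(0 - 10) - 5 ≡ 3. → (10, 3)
3Q: (10, 3) + (0, 5). λ = (5 - 3)/(0 - 10) ≡ 2/3 mod 13. 3⁻¹ ≡ 9 (mod 13) since 3·9 = 27 ≡ 1, so λ ≡ 5.
  x = λ² - 10 - 0 = 25 - 10 ≡ 2; y = λ·(10 - 2) - 3 ≡ 11. → (2, 11)
4Q: (2, 11) + (0, 5). λ = (5 - 11)/(0 - 2) ≡ 7/11 mod 13. 11⁻¹ ≡ 6 (mod 13), so λ ≡ 3.
  x = λ² - 2 - 0 = 9 - 2 ≡ 7; y = λ·(2 - 7) - 11 ≡ 0. → (7, 0)

(7, 0)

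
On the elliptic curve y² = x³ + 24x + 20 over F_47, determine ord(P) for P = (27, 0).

2

2P: (27, 0) + (27, 0): same x and y₁ ≡ -y₂, so the sum is 𝒪.
2P = 𝒪, so the order is 2.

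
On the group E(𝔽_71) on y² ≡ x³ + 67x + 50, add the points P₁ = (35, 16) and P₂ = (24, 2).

(35, 16) + (24, 2). λ = (2 - 16)/(24 - 35) ≡ 57/60 mod 71. 60⁻¹ ≡ 58 (mod 71), so λ ≡ 40.
  x = λ² - 35 - 24 = 1600 - 59 ≡ 50; y = λ·(35 - 50) - 16 ≡ 23. → (50, 23)

(50, 23)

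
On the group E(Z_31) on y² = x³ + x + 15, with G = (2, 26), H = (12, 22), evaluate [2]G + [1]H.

(28, 4)

First 2G:
Repeated addition: build up to 2G.
2G: tangent at (2, 26): λ = (3·2² + 1)/(2·26) ≡ 13/21. 21⁻¹ ≡ 3 (mod 31), so λ ≡ 13·3 ≡ 8.
  x = λ² - 2 - 2 = 64 - 4 ≡ 29; y = λ·(2 - 29) - 26 ≡ 6. → (29, 6)
2G = (29, 6).
Finally 2G + H:
(29, 6) + (12, 22). λ = (22 - 6)/(12 - 29) ≡ 16/14 mod 31. 14⁻¹ ≡ 20 (mod 31), so λ ≡ 10.
  x = λ² - 29 - 12 = 100 - 41 ≡ 28; y = λ·(29 - 28) - 6 ≡ 4. → (28, 4)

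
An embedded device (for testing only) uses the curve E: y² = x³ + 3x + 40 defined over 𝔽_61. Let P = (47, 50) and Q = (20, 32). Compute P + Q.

(8, 37)

(47, 50) + (20, 32). λ = (32 - 50)/(20 - 47) ≡ 43/34 mod 61. 34⁻¹ ≡ 9 (mod 61) since 34·9 = 306 ≡ 1, so λ ≡ 21.
  x = λ² - 47 - 20 = 441 - 67 ≡ 8; y = λ·(47 - 8) - 50 ≡ 37. → (8, 37)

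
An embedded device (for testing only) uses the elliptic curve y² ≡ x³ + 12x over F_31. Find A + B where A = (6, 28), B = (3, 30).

(6, 28) + (3, 30). λ = (30 - 28)/(3 - 6) ≡ 2/28 mod 31. 28⁻¹ ≡ 10 (mod 31) since 28·10 = 280 ≡ 1, so λ ≡ 20.
  x = λ² - 6 - 3 = 400 - 9 ≡ 19; y = λ·(6 - 19) - 28 ≡ 22. → (19, 22)

(19, 22)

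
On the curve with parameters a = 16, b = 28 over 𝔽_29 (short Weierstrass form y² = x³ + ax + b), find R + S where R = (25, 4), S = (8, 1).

(16, 1)

(25, 4) + (8, 1). λ = (1 - 4)/(8 - 25) ≡ 26/12 mod 29. 12⁻¹ ≡ 17 (mod 29) since 12·17 = 204 ≡ 1, so λ ≡ 7.
  x = λ² - 25 - 8 = 49 - 33 ≡ 16; y = λ·(25 - 16) - 4 ≡ 1. → (16, 1)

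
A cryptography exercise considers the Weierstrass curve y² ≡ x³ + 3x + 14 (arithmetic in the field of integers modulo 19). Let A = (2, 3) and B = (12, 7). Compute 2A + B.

(6, 1)

First 2A:
Repeated addition: build up to 2A.
2A: tangent at (2, 3): λ = (3·2² + 3)/(2·3) ≡ 15/6. 6⁻¹ ≡ 16 (mod 19), so λ ≡ 15·16 ≡ 12.
  x = λ² - 2 - 2 = 144 - 4 ≡ 7; y = λ·(2 - 7) - 3 ≡ 13. → (7, 13)
2A = (7, 13).
Finally 2A + B:
(7, 13) + (12, 7). λ = (7 - 13)/(12 - 7) ≡ 13/5 mod 19. 5⁻¹ ≡ 4 (mod 19), so λ ≡ 14.
  x = λ² - 7 - 12 = 196 - 19 ≡ 6; y = λ·(7 - 6) - 13 ≡ 1. → (6, 1)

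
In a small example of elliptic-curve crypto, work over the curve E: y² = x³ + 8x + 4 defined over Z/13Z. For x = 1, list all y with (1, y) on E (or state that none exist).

x³ + 8x + 4 = 13 ≡ 0 (mod 13).
Only y = 0 satisfies y² ≡ 0.

0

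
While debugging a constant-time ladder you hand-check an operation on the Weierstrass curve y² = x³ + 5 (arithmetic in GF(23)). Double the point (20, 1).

tangent at (20, 1): λ = (3·20² + 0)/(2·1) ≡ 4/2. 2⁻¹ ≡ 12 (mod 23), so λ ≡ 4·12 ≡ 2.
  x = λ² - 20 - 20 = 4 - 40 ≡ 10; y = λ·(20 - 10) - 1 ≡ 19. → (10, 19)

(10, 19)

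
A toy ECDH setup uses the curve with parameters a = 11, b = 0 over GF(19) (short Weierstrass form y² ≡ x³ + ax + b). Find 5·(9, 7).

(0, 0)

Write P = (9, 7).
Repeated addition: build up to 5P.
2P: tangent at (9, 7): λ = (3·9² + 11)/(2·7) ≡ 7/14. 14⁻¹ ≡ 15 (mod 19) since 14·15 = 210 ≡ 1, so λ ≡ 7·15 ≡ 10.
  x = λ² - 9 - 9 = 100 - 18 ≡ 6; y = λ·(9 - 6) - 7 ≡ 4. → (6, 4)
3P: (6, 4) + (9, 7). λ = (7 - 4)/(9 - 6) ≡ 3/3 mod 19. 3⁻¹ ≡ 13 (mod 19) since 3·13 = 39 ≡ 1, so λ ≡ 1.
  x = λ² - 6 - 9 = 1 - 15 ≡ 5; y = λ·(6 - 5) - 4 ≡ 16. → (5, 16)
4P: (5, 16) + (9, 7). λ = (7 - 16)/(9 - 5) ≡ 10/4 mod 19. 4⁻¹ ≡ 5 (mod 19), so λ ≡ 12.
  x = λ² - 5 - 9 = 144 - 14 ≡ 16; y = λ·(5 - 16) - 16 ≡ 4. → (16, 4)
5P: (16, 4) + (9, 7). λ = (7 - 4)/(9 - 16) ≡ 3/12 mod 19. 12⁻¹ ≡ 8 (mod 19) since 12·8 = 96 ≡ 1, so λ ≡ 5.
  x = λ² - 16 - 9 = 25 - 25 ≡ 0; y = λ·(16 - 0) - 4 ≡ 0. → (0, 0)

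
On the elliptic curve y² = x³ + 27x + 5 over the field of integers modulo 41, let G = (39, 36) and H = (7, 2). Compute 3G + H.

First 3G:
Repeated addition: build up to 3G.
2G: tangent at (39, 36): λ = (3·39² + 27)/(2·36) ≡ 39/31. 31⁻¹ ≡ 4 (mod 41) since 31·4 = 124 ≡ 1, so λ ≡ 39·4 ≡ 33.
  x = λ² - 39 - 39 = 1089 - 78 ≡ 27; y = λ·(39 - 27) - 36 ≡ 32. → (27, 32)
3G: (27, 32) + (39, 36). λ = (36 - 32)/(39 - 27) ≡ 4/12 mod 41. 12⁻¹ ≡ 24 (mod 41), so λ ≡ 14.
  x = λ² - 27 - 39 = 196 - 66 ≡ 7; y = λ·(27 - 7) - 32 ≡ 2. → (7, 2)
3G = (7, 2).
Finally 3G + H:
tangent at (7, 2): λ = (3·7² + 27)/(2·2) ≡ 10/4. 4⁻¹ ≡ 31 (mod 41) since 4·31 = 124 ≡ 1, so λ ≡ 10·31 ≡ 23.
  x = λ² - 7 - 7 = 529 - 14 ≡ 23; y = λ·(7 - 23) - 2 ≡ 40. → (23, 40)

(23, 40)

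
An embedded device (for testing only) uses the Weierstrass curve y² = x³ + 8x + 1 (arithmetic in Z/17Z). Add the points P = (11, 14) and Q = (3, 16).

(2, 5)

(11, 14) + (3, 16). λ = (16 - 14)/(3 - 11) ≡ 2/9 mod 17. 9⁻¹ ≡ 2 (mod 17), so λ ≡ 4.
  x = λ² - 11 - 3 = 16 - 14 ≡ 2; y = λ·(11 - 2) - 14 ≡ 5. → (2, 5)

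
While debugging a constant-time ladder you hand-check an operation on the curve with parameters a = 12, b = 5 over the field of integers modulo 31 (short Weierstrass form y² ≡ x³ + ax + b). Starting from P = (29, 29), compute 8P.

Repeated addition: build up to 8P.
2P: tangent at (29, 29): λ = (3·29² + 12)/(2·29) ≡ 24/27. 27⁻¹ ≡ 23 (mod 31), so λ ≡ 24·23 ≡ 25.
  x = λ² - 29 - 29 = 625 - 58 ≡ 9; y = λ·(29 - 9) - 29 ≡ 6. → (9, 6)
3P: (9, 6) + (29, 29). λ = (29 - 6)/(29 - 9) ≡ 23/20 mod 31. 20⁻¹ ≡ 14 (mod 31), so λ ≡ 12.
  x = λ² - 9 - 29 = 144 - 38 ≡ 13; y = λ·(9 - 13) - 6 ≡ 8. → (13, 8)
4P: (13, 8) + (29, 29). λ = (29 - 8)/(29 - 13) ≡ 21/16 mod 31. 16⁻¹ ≡ 2 (mod 31), so λ ≡ 11.
  x = λ² - 13 - 29 = 121 - 42 ≡ 17; y = λ·(13 - 17) - 8 ≡ 10. → (17, 10)
5P: (17, 10) + (29, 29). λ = (29 - 10)/(29 - 17) ≡ 19/12 mod 31. 12⁻¹ ≡ 13 (mod 31) since 12·13 = 156 ≡ 1, so λ ≡ 30.
  x = λ² - 17 - 29 = 900 - 46 ≡ 17; y = λ·(17 - 17) - 10 ≡ 21. → (17, 21)
6P: (17, 21) + (29, 29). λ = (29 - 21)/(29 - 17) ≡ 8/12 mod 31. 12⁻¹ ≡ 13 (mod 31), so λ ≡ 11.
  x = λ² - 17 - 29 = 121 - 46 ≡ 13; y = λ·(17 - 13) - 21 ≡ 23. → (13, 23)
7P: (13, 23) + (29, 29). λ = (29 - 23)/(29 - 13) ≡ 6/16 mod 31. 16⁻¹ ≡ 2 (mod 31), so λ ≡ 12.
  x = λ² - 13 - 29 = 144 - 42 ≡ 9; y = λ·(13 - 9) - 23 ≡ 25. → (9, 25)
8P: (9, 25) + (29, 29). λ = (29 - 25)/(29 - 9) ≡ 4/20 mod 31. 20⁻¹ ≡ 14 (mod 31), so λ ≡ 25.
  x = λ² - 9 - 29 = 625 - 38 ≡ 29; y = λ·(9 - 29) - 25 ≡ 2. → (29, 2)

(29, 2)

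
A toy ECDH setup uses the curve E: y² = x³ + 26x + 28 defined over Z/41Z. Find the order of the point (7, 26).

2P: tangent at (7, 26): λ = (3·7² + 26)/(2·26) ≡ 9/11. 11⁻¹ ≡ 15 (mod 41), so λ ≡ 9·15 ≡ 12.
  x = λ² - 7 - 7 = 144 - 14 ≡ 7; y = λ·(7 - 7) - 26 ≡ 15. → (7, 15)
3P: (7, 15) + (7, 26): same x and y₁ ≡ -y₂, so the sum is ∞.
3P = ∞, so the order is 3.

3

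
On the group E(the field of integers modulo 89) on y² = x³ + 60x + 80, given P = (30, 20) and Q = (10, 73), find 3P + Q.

(31, 74)

First 3P:
Repeated addition: build up to 3P.
2P: tangent at (30, 20): λ = (3·30² + 60)/(2·20) ≡ 1/40. 40⁻¹ ≡ 69 (mod 89), so λ ≡ 1·69 ≡ 69.
  x = λ² - 30 - 30 = 4761 - 60 ≡ 73; y = λ·(30 - 73) - 20 ≡ 39. → (73, 39)
3P: (73, 39) + (30, 20). λ = (20 - 39)/(30 - 73) ≡ 70/46 mod 89. 46⁻¹ ≡ 60 (mod 89) since 46·60 = 2760 ≡ 1, so λ ≡ 17.
  x = λ² - 73 - 30 = 289 - 103 ≡ 8; y = λ·(73 - 8) - 39 ≡ 87. → (8, 87)
3P = (8, 87).
Finally 3P + Q:
(8, 87) + (10, 73). λ = (73 - 87)/(10 - 8) ≡ 75/2 mod 89. 2⁻¹ ≡ 45 (mod 89) since 2·45 = 90 ≡ 1, so λ ≡ 82.
  x = λ² - 8 - 10 = 6724 - 18 ≡ 31; y = λ·(8 - 31) - 87 ≡ 74. → (31, 74)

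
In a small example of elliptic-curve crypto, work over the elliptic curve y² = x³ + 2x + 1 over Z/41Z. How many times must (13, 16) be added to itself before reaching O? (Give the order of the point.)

2P: tangent at (13, 16): λ = (3·13² + 2)/(2·16) ≡ 17/32. 32⁻¹ ≡ 9 (mod 41), so λ ≡ 17·9 ≡ 30.
  x = λ² - 13 - 13 = 900 - 26 ≡ 13; y = λ·(13 - 13) - 16 ≡ 25. → (13, 25)
3P: (13, 25) + (13, 16): same x and y₁ ≡ -y₂, so the sum is O.
3P = O, so the order is 3.

3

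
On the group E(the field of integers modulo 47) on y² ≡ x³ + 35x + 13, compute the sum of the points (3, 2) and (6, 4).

(3, 2) + (6, 4). λ = (4 - 2)/(6 - 3) ≡ 2/3 mod 47. 3⁻¹ ≡ 16 (mod 47) since 3·16 = 48 ≡ 1, so λ ≡ 32.
  x = λ² - 3 - 6 = 1024 - 9 ≡ 28; y = λ·(3 - 28) - 2 ≡ 44. → (28, 44)

(28, 44)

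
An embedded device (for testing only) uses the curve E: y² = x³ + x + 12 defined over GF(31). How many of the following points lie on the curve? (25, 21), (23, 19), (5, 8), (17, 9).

1

(25, 21): 21² ≡ 7, rhs ≡ 7 → on.
(23, 19): 19² ≡ 20, rhs ≡ 19 → off.
(5, 8): 8² ≡ 2, rhs ≡ 18 → off.
(17, 9): 9² ≡ 19, rhs ≡ 13 → off.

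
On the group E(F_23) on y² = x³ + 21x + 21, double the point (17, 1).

tangent at (17, 1): λ = (3·17² + 21)/(2·1) ≡ 14/2. 2⁻¹ ≡ 12 (mod 23) since 2·12 = 24 ≡ 1, so λ ≡ 14·12 ≡ 7.
  x = λ² - 17 - 17 = 49 - 34 ≡ 15; y = λ·(17 - 15) - 1 ≡ 13. → (15, 13)

(15, 13)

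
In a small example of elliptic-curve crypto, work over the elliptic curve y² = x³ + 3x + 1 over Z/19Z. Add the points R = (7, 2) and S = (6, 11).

(11, 15)

(7, 2) + (6, 11). λ = (11 - 2)/(6 - 7) ≡ 9/18 mod 19. 18⁻¹ ≡ 18 (mod 19), so λ ≡ 10.
  x = λ² - 7 - 6 = 100 - 13 ≡ 11; y = λ·(7 - 11) - 2 ≡ 15. → (11, 15)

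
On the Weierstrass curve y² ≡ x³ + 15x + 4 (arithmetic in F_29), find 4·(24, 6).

Write G = (24, 6).
Double-and-add on 4 = (100)₂. Start with G = (24, 6) for the leading 1-bit.
double: tangent at (24, 6): λ = (3·24² + 15)/(2·6) ≡ 3/12. 12⁻¹ ≡ 17 (mod 29) since 12·17 = 204 ≡ 1, so λ ≡ 3·17 ≡ 22.
  x = λ² - 24 - 24 = 484 - 48 ≡ 1; y = λ·(24 - 1) - 6 ≡ 7. → (1, 7)
double: tangent at (1, 7): λ = (3·1² + 15)/(2·7) ≡ 18/14. 14⁻¹ ≡ 27 (mod 29) since 14·27 = 378 ≡ 1, so λ ≡ 18·27 ≡ 22.
  x = λ² - 1 - 1 = 484 - 2 ≡ 18; y = λ·(1 - 18) - 7 ≡ 25. → (18, 25)

(18, 25)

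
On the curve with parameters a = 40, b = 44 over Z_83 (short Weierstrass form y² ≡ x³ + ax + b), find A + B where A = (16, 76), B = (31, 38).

(16, 76) + (31, 38). λ = (38 - 76)/(31 - 16) ≡ 45/15 mod 83. 15⁻¹ ≡ 72 (mod 83), so λ ≡ 3.
  x = λ² - 16 - 31 = 9 - 47 ≡ 45; y = λ·(16 - 45) - 76 ≡ 3. → (45, 3)

(45, 3)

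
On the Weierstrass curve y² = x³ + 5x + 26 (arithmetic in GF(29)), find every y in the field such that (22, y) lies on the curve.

5, 24

x³ + 5x + 26 = 10784 ≡ 25 (mod 29).
Square roots of 25 mod 29: 5 and 24 (since 5² = 25 ≡ 25).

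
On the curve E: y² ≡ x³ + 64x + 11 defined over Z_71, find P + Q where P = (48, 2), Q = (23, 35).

(49, 5)

(48, 2) + (23, 35). λ = (35 - 2)/(23 - 48) ≡ 33/46 mod 71. 46⁻¹ ≡ 17 (mod 71), so λ ≡ 64.
  x = λ² - 48 - 23 = 4096 - 71 ≡ 49; y = λ·(48 - 49) - 2 ≡ 5. → (49, 5)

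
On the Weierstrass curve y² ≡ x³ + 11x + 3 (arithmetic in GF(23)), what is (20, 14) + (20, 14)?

tangent at (20, 14): λ = (3·20² + 11)/(2·14) ≡ 15/5. 5⁻¹ ≡ 14 (mod 23) since 5·14 = 70 ≡ 1, so λ ≡ 15·14 ≡ 3.
  x = λ² - 20 - 20 = 9 - 40 ≡ 15; y = λ·(20 - 15) - 14 ≡ 1. → (15, 1)

(15, 1)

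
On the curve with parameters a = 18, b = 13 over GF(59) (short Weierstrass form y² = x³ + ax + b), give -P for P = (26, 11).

-(26, 11) = (26, -11 mod 59) = (26, 48).

(26, 48)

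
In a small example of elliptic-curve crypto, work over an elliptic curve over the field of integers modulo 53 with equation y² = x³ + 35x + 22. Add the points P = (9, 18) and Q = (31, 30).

(26, 45)

(9, 18) + (31, 30). λ = (30 - 18)/(31 - 9) ≡ 12/22 mod 53. 22⁻¹ ≡ 41 (mod 53), so λ ≡ 15.
  x = λ² - 9 - 31 = 225 - 40 ≡ 26; y = λ·(9 - 26) - 18 ≡ 45. → (26, 45)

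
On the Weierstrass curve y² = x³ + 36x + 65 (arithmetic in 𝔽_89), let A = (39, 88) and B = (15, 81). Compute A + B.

(39, 88) + (15, 81). λ = (81 - 88)/(15 - 39) ≡ 82/65 mod 89. 65⁻¹ ≡ 63 (mod 89), so λ ≡ 4.
  x = λ² - 39 - 15 = 16 - 54 ≡ 51; y = λ·(39 - 51) - 88 ≡ 42. → (51, 42)

(51, 42)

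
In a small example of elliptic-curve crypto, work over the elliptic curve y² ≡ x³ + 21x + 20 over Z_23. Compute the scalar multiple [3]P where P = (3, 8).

O

Repeated addition: build up to 3P.
2P: tangent at (3, 8): λ = (3·3² + 21)/(2·8) ≡ 2/16. 16⁻¹ ≡ 13 (mod 23), so λ ≡ 2·13 ≡ 3.
  x = λ² - 3 - 3 = 9 - 6 ≡ 3; y = λ·(3 - 3) - 8 ≡ 15. → (3, 15)
3P: (3, 15) + (3, 8): same x and y₁ ≡ -y₂, so the sum is the point at infinity.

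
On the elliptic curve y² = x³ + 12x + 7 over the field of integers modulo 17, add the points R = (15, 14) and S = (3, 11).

(15, 14) + (3, 11). λ = (11 - 14)/(3 - 15) ≡ 14/5 mod 17. 5⁻¹ ≡ 7 (mod 17) since 5·7 = 35 ≡ 1, so λ ≡ 13.
  x = λ² - 15 - 3 = 169 - 18 ≡ 15; y = λ·(15 - 15) - 14 ≡ 3. → (15, 3)

(15, 3)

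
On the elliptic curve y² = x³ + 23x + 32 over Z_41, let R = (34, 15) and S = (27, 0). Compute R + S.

(34, 15) + (27, 0). λ = (0 - 15)/(27 - 34) ≡ 26/34 mod 41. 34⁻¹ ≡ 35 (mod 41), so λ ≡ 8.
  x = λ² - 34 - 27 = 64 - 61 ≡ 3; y = λ·(34 - 3) - 15 ≡ 28. → (3, 28)

(3, 28)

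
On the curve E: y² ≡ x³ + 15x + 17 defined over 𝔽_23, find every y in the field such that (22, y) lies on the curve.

1, 22

x³ + 15x + 17 = 10995 ≡ 1 (mod 23).
Square roots of 1 mod 23: 1 and 22 (since 1² = 1 ≡ 1).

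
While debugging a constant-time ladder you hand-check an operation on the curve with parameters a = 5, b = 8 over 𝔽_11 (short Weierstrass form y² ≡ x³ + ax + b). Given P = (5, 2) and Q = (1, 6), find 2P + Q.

First 2P:
Repeated addition: build up to 2P.
2P: tangent at (5, 2): λ = (3·5² + 5)/(2·2) ≡ 3/4. 4⁻¹ ≡ 3 (mod 11) since 4·3 = 12 ≡ 1, so λ ≡ 3·3 ≡ 9.
  x = λ² - 5 - 5 = 81 - 10 ≡ 5; y = λ·(5 - 5) - 2 ≡ 9. → (5, 9)
2P = (5, 9).
Finally 2P + Q:
(5, 9) + (1, 6). λ = (6 - 9)/(1 - 5) ≡ 8/7 mod 11. 7⁻¹ ≡ 8 (mod 11), so λ ≡ 9.
  x = λ² - 5 - 1 = 81 - 6 ≡ 9; y = λ·(5 - 9) - 9 ≡ 10. → (9, 10)

(9, 10)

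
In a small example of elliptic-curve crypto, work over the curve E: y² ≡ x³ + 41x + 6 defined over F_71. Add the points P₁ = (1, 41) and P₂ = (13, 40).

(22, 14)

(1, 41) + (13, 40). λ = (40 - 41)/(13 - 1) ≡ 70/12 mod 71. 12⁻¹ ≡ 6 (mod 71), so λ ≡ 65.
  x = λ² - 1 - 13 = 4225 - 14 ≡ 22; y = λ·(1 - 22) - 41 ≡ 14. → (22, 14)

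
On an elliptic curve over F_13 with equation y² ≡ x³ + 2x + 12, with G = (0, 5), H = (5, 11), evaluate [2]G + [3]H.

First 2G:
Repeated addition: build up to 2G.
2G: tangent at (0, 5): λ = (3·0² + 2)/(2·5) ≡ 2/10. 10⁻¹ ≡ 4 (mod 13), so λ ≡ 2·4 ≡ 8.
  x = λ² - 0 - 0 = 64 - 0 ≡ 12; y = λ·(0 - 12) - 5 ≡ 3. → (12, 3)
2G = (12, 3).
Next 3H:
Repeated addition: build up to 3H.
2H: tangent at (5, 11): λ = (3·5² + 2)/(2·11) ≡ 12/9. 9⁻¹ ≡ 3 (mod 13), so λ ≡ 12·3 ≡ 10.
  x = λ² - 5 - 5 = 100 - 10 ≡ 12; y = λ·(5 - 12) - 11 ≡ 10. → (12, 10)
3H: (12, 10) + (5, 11). λ = (11 - 10)/(5 - 12) ≡ 1/6 mod 13. 6⁻¹ ≡ 11 (mod 13) since 6·11 = 66 ≡ 1, so λ ≡ 11.
  x = λ² - 12 - 5 = 121 - 17 ≡ 0; y = λ·(12 - 0) - 10 ≡ 5. → (0, 5)
3H = (0, 5).
Finally 2G + 3H:
(12, 3) + (0, 5). λ = (5 - 3)/(0 - 12) ≡ 2/1 mod 13. 1⁻¹ ≡ 1 (mod 13), so λ ≡ 2.
  x = λ² - 12 - 0 = 4 - 12 ≡ 5; y = λ·(12 - 5) - 3 ≡ 11. → (5, 11)

(5, 11)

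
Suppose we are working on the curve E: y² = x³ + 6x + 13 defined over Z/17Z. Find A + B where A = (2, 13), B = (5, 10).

(2, 13) + (5, 10). λ = (10 - 13)/(5 - 2) ≡ 14/3 mod 17. 3⁻¹ ≡ 6 (mod 17) since 3·6 = 18 ≡ 1, so λ ≡ 16.
  x = λ² - 2 - 5 = 256 - 7 ≡ 11; y = λ·(2 - 11) - 13 ≡ 13. → (11, 13)

(11, 13)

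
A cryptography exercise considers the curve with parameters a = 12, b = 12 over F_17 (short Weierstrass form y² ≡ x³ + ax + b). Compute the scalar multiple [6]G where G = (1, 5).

(1, 12)

Double-and-add on 6 = (110)₂. Start with G = (1, 5) for the leading 1-bit.
double: tangent at (1, 5): λ = (3·1² + 12)/(2·5) ≡ 15/10. 10⁻¹ ≡ 12 (mod 17), so λ ≡ 15·12 ≡ 10.
  x = λ² - 1 - 1 = 100 - 2 ≡ 13; y = λ·(1 - 13) - 5 ≡ 11. → (13, 11)
add G: (13, 11) + (1, 5). λ = (5 - 11)/(1 - 13) ≡ 11/5 mod 17. 5⁻¹ ≡ 7 (mod 17) since 5·7 = 35 ≡ 1, so λ ≡ 9.
  x = λ² - 13 - 1 = 81 - 14 ≡ 16; y = λ·(13 - 16) - 11 ≡ 13. → (16, 13)
double: tangent at (16, 13): λ = (3·16² + 12)/(2·13) ≡ 15/9. 9⁻¹ ≡ 2 (mod 17), so λ ≡ 15·2 ≡ 13.
  x = λ² - 16 - 16 = 169 - 32 ≡ 1; y = λ·(16 - 1) - 13 ≡ 12. → (1, 12)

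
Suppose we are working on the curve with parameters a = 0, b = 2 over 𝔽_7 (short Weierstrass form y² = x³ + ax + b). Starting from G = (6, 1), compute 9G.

O

Repeated addition: build up to 9G.
2G: tangent at (6, 1): λ = (3·6² + 0)/(2·1) ≡ 3/2. 2⁻¹ ≡ 4 (mod 7), so λ ≡ 3·4 ≡ 5.
  x = λ² - 6 - 6 = 25 - 12 ≡ 6; y = λ·(6 - 6) - 1 ≡ 6. → (6, 6)
3G: (6, 6) + (6, 1): same x and y₁ ≡ -y₂, so the sum is O.
4G: O + (6, 1) = (6, 1) (identity).
5G: tangent at (6, 1): λ = (3·6² + 0)/(2·1) ≡ 3/2. 2⁻¹ ≡ 4 (mod 7) since 2·4 = 8 ≡ 1, so λ ≡ 3·4 ≡ 5.
  x = λ² - 6 - 6 = 25 - 12 ≡ 6; y = λ·(6 - 6) - 1 ≡ 6. → (6, 6)
6G: (6, 6) + (6, 1): same x and y₁ ≡ -y₂, so the sum is O.
7G: O + (6, 1) = (6, 1) (identity).
8G: tangent at (6, 1): λ = (3·6² + 0)/(2·1) ≡ 3/2. 2⁻¹ ≡ 4 (mod 7), so λ ≡ 3·4 ≡ 5.
  x = λ² - 6 - 6 = 25 - 12 ≡ 6; y = λ·(6 - 6) - 1 ≡ 6. → (6, 6)
9G: (6, 6) + (6, 1): same x and y₁ ≡ -y₂, so the sum is O.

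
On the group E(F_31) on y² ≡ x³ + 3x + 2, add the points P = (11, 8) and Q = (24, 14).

(3, 10)

(11, 8) + (24, 14). λ = (14 - 8)/(24 - 11) ≡ 6/13 mod 31. 13⁻¹ ≡ 12 (mod 31), so λ ≡ 10.
  x = λ² - 11 - 24 = 100 - 35 ≡ 3; y = λ·(11 - 3) - 8 ≡ 10. → (3, 10)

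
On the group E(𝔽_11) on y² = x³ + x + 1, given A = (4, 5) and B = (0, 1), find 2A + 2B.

First 2A:
Repeated addition: build up to 2A.
2A: tangent at (4, 5): λ = (3·4² + 1)/(2·5) ≡ 5/10. 10⁻¹ ≡ 10 (mod 11), so λ ≡ 5·10 ≡ 6.
  x = λ² - 4 - 4 = 36 - 8 ≡ 6; y = λ·(4 - 6) - 5 ≡ 5. → (6, 5)
2A = (6, 5).
Next 2B:
Repeated addition: build up to 2B.
2B: tangent at (0, 1): λ = (3·0² + 1)/(2·1) ≡ 1/2. 2⁻¹ ≡ 6 (mod 11), so λ ≡ 1·6 ≡ 6.
  x = λ² - 0 - 0 = 36 - 0 ≡ 3; y = λ·(0 - 3) - 1 ≡ 3. → (3, 3)
2B = (3, 3).
Finally 2A + 2B:
(6, 5) + (3, 3). λ = (3 - 5)/(3 - 6) ≡ 9/8 mod 11. 8⁻¹ ≡ 7 (mod 11) since 8·7 = 56 ≡ 1, so λ ≡ 8.
  x = λ² - 6 - 3 = 64 - 9 ≡ 0; y = λ·(6 - 0) - 5 ≡ 10. → (0, 10)

(0, 10)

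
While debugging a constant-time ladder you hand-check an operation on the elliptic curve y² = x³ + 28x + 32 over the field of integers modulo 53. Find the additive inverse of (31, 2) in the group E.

(31, 51)

-(31, 2) = (31, -2 mod 53) = (31, 51).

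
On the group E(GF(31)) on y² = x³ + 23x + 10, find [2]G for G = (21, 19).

(7, 7)

tangent at (21, 19): λ = (3·21² + 23)/(2·19) ≡ 13/7. 7⁻¹ ≡ 9 (mod 31) since 7·9 = 63 ≡ 1, so λ ≡ 13·9 ≡ 24.
  x = λ² - 21 - 21 = 576 - 42 ≡ 7; y = λ·(21 - 7) - 19 ≡ 7. → (7, 7)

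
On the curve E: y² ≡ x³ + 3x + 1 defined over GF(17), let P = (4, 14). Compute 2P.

tangent at (4, 14): λ = (3·4² + 3)/(2·14) ≡ 0/11. 11⁻¹ ≡ 14 (mod 17), so λ ≡ 0·14 ≡ 0.
  x = λ² - 4 - 4 = 0 - 8 ≡ 9; y = λ·(4 - 9) - 14 ≡ 3. → (9, 3)

(9, 3)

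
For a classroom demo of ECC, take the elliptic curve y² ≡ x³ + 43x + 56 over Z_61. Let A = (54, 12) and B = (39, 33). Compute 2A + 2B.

(30, 15)

First 2A:
Repeated addition: build up to 2A.
2A: tangent at (54, 12): λ = (3·54² + 43)/(2·12) ≡ 7/24. 24⁻¹ ≡ 28 (mod 61) since 24·28 = 672 ≡ 1, so λ ≡ 7·28 ≡ 13.
  x = λ² - 54 - 54 = 169 - 108 ≡ 0; y = λ·(54 - 0) - 12 ≡ 19. → (0, 19)
2A = (0, 19).
Next 2B:
Repeated addition: build up to 2B.
2B: tangent at (39, 33): λ = (3·39² + 43)/(2·33) ≡ 31/5. 5⁻¹ ≡ 49 (mod 61), so λ ≡ 31·49 ≡ 55.
  x = λ² - 39 - 39 = 3025 - 78 ≡ 19; y = λ·(39 - 19) - 33 ≡ 30. → (19, 30)
2B = (19, 30).
Finally 2A + 2B:
(0, 19) + (19, 30). λ = (30 - 19)/(19 - 0) ≡ 11/19 mod 61. 19⁻¹ ≡ 45 (mod 61), so λ ≡ 7.
  x = λ² - 0 - 19 = 49 - 19 ≡ 30; y = λ·(0 - 30) - 19 ≡ 15. → (30, 15)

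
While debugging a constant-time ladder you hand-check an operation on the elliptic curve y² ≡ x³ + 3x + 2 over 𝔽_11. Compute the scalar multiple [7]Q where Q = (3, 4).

(10, 3)

Double-and-add on 7 = (111)₂. Start with Q = (3, 4) for the leading 1-bit.
double: tangent at (3, 4): λ = (3·3² + 3)/(2·4) ≡ 8/8. 8⁻¹ ≡ 7 (mod 11), so λ ≡ 8·7 ≡ 1.
  x = λ² - 3 - 3 = 1 - 6 ≡ 6; y = λ·(3 - 6) - 4 ≡ 4. → (6, 4)
add Q: (6, 4) + (3, 4). λ = (4 - 4)/(3 - 6) ≡ 0/8 mod 11. 8⁻¹ ≡ 7 (mod 11), so λ ≡ 0.
  x = λ² - 6 - 3 = 0 - 9 ≡ 2; y = λ·(6 - 2) - 4 ≡ 7. → (2, 7)
double: tangent at (2, 7): λ = (3·2² + 3)/(2·7) ≡ 4/3. 3⁻¹ ≡ 4 (mod 11), so λ ≡ 4·4 ≡ 5.
  x = λ² - 2 - 2 = 25 - 4 ≡ 10; y = λ·(2 - 10) - 7 ≡ 8. → (10, 8)
add Q: (10, 8) + (3, 4). λ = (4 - 8)/(3 - 10) ≡ 7/4 mod 11. 4⁻¹ ≡ 3 (mod 11), so λ ≡ 10.
  x = λ² - 10 - 3 = 100 - 13 ≡ 10; y = λ·(10 - 10) - 8 ≡ 3. → (10, 3)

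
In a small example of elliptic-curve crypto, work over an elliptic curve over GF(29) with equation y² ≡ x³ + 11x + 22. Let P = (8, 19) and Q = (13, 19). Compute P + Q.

(8, 19) + (13, 19). λ = (19 - 19)/(13 - 8) ≡ 0/5 mod 29. 5⁻¹ ≡ 6 (mod 29), so λ ≡ 0.
  x = λ² - 8 - 13 = 0 - 21 ≡ 8; y = λ·(8 - 8) - 19 ≡ 10. → (8, 10)

(8, 10)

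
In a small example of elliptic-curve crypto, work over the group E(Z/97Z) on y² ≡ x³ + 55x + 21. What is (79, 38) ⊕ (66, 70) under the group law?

(79, 38) + (66, 70). λ = (70 - 38)/(66 - 79) ≡ 32/84 mod 97. 84⁻¹ ≡ 82 (mod 97) since 84·82 = 6888 ≡ 1, so λ ≡ 5.
  x = λ² - 79 - 66 = 25 - 145 ≡ 74; y = λ·(79 - 74) - 38 ≡ 84. → (74, 84)

(74, 84)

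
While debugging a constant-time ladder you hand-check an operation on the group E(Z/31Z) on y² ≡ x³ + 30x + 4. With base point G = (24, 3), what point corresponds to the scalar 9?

O

Repeated addition: build up to 9G.
2G: tangent at (24, 3): λ = (3·24² + 30)/(2·3) ≡ 22/6. 6⁻¹ ≡ 26 (mod 31) since 6·26 = 156 ≡ 1, so λ ≡ 22·26 ≡ 14.
  x = λ² - 24 - 24 = 196 - 48 ≡ 24; y = λ·(24 - 24) - 3 ≡ 28. → (24, 28)
3G: (24, 28) + (24, 3): same x and y₁ ≡ -y₂, so the sum is O.
4G: O + (24, 3) = (24, 3) (identity).
5G: tangent at (24, 3): λ = (3·24² + 30)/(2·3) ≡ 22/6. 6⁻¹ ≡ 26 (mod 31) since 6·26 = 156 ≡ 1, so λ ≡ 22·26 ≡ 14.
  x = λ² - 24 - 24 = 196 - 48 ≡ 24; y = λ·(24 - 24) - 3 ≡ 28. → (24, 28)
6G: (24, 28) + (24, 3): same x and y₁ ≡ -y₂, so the sum is O.
7G: O + (24, 3) = (24, 3) (identity).
8G: tangent at (24, 3): λ = (3·24² + 30)/(2·3) ≡ 22/6. 6⁻¹ ≡ 26 (mod 31), so λ ≡ 22·26 ≡ 14.
  x = λ² - 24 - 24 = 196 - 48 ≡ 24; y = λ·(24 - 24) - 3 ≡ 28. → (24, 28)
9G: (24, 28) + (24, 3): same x and y₁ ≡ -y₂, so the sum is O.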